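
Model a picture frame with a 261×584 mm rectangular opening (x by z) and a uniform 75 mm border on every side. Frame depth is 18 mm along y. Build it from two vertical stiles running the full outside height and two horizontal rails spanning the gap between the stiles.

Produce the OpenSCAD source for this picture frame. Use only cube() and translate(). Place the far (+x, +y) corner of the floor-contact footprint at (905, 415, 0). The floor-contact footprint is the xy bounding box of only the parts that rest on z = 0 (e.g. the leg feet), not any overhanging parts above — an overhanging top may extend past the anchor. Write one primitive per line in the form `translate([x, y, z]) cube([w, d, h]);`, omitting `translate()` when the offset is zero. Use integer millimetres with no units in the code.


translate([494, 397, 0]) cube([75, 18, 734]);
translate([830, 397, 0]) cube([75, 18, 734]);
translate([569, 397, 0]) cube([261, 18, 75]);
translate([569, 397, 659]) cube([261, 18, 75]);


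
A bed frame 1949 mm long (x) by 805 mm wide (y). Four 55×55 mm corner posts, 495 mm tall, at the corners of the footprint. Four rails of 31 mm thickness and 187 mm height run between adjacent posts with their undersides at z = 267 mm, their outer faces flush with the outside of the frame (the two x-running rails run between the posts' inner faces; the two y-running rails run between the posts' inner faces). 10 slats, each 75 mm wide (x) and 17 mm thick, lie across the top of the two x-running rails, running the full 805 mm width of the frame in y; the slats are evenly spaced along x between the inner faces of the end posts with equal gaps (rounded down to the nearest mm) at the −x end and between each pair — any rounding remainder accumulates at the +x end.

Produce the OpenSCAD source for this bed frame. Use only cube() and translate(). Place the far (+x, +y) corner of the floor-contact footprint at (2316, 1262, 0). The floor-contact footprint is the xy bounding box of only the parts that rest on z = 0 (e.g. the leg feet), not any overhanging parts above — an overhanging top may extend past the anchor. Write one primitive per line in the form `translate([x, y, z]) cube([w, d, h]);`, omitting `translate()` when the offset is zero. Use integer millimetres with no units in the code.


translate([367, 457, 0]) cube([55, 55, 495]);
translate([367, 1207, 0]) cube([55, 55, 495]);
translate([2261, 457, 0]) cube([55, 55, 495]);
translate([2261, 1207, 0]) cube([55, 55, 495]);
translate([422, 457, 267]) cube([1839, 31, 187]);
translate([422, 1231, 267]) cube([1839, 31, 187]);
translate([367, 512, 267]) cube([31, 695, 187]);
translate([2285, 512, 267]) cube([31, 695, 187]);
translate([521, 457, 454]) cube([75, 805, 17]);
translate([695, 457, 454]) cube([75, 805, 17]);
translate([869, 457, 454]) cube([75, 805, 17]);
translate([1043, 457, 454]) cube([75, 805, 17]);
translate([1217, 457, 454]) cube([75, 805, 17]);
translate([1391, 457, 454]) cube([75, 805, 17]);
translate([1565, 457, 454]) cube([75, 805, 17]);
translate([1739, 457, 454]) cube([75, 805, 17]);
translate([1913, 457, 454]) cube([75, 805, 17]);
translate([2087, 457, 454]) cube([75, 805, 17]);


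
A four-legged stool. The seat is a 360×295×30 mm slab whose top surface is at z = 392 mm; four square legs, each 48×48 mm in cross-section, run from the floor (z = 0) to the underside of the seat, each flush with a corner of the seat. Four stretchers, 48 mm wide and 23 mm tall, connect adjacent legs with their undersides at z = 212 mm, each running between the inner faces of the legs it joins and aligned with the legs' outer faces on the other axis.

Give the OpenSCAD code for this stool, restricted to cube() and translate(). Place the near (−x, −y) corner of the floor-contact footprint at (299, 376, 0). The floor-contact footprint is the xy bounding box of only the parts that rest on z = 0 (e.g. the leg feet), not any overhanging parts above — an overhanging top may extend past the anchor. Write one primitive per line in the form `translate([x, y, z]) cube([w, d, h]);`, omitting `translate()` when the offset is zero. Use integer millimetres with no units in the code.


translate([299, 376, 362]) cube([360, 295, 30]);
translate([299, 376, 0]) cube([48, 48, 362]);
translate([611, 376, 0]) cube([48, 48, 362]);
translate([299, 623, 0]) cube([48, 48, 362]);
translate([611, 623, 0]) cube([48, 48, 362]);
translate([347, 376, 212]) cube([264, 48, 23]);
translate([347, 623, 212]) cube([264, 48, 23]);
translate([299, 424, 212]) cube([48, 199, 23]);
translate([611, 424, 212]) cube([48, 199, 23]);


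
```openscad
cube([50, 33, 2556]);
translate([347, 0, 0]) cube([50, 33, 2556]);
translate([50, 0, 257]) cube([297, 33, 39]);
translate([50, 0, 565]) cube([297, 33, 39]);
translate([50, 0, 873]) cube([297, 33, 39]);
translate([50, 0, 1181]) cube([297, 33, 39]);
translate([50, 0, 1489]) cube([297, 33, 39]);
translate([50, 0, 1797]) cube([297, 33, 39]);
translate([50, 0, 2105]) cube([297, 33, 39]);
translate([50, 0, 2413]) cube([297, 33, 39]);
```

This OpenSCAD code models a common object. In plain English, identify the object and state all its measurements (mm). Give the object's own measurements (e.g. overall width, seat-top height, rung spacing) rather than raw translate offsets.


A straight ladder. Two 50×33 mm vertical rails, 2556 mm tall, stand 397 mm apart (outside-to-outside) with their front faces coplanar on the −y side. 8 rungs, each 33 mm deep and 39 mm tall, span between the inner faces of the rails, front faces flush with the rails. The lowest rung's underside is at z = 257 mm and rungs are spaced 308 mm apart (underside to underside).


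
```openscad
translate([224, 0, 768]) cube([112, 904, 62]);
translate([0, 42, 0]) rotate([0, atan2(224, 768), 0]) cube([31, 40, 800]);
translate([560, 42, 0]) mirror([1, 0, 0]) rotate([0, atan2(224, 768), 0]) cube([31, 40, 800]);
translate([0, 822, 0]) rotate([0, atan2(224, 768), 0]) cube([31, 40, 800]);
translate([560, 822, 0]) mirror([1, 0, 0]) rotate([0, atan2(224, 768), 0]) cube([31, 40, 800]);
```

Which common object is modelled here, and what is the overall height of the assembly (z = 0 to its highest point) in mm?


A sawhorse. The overall height is 830 mm.

A beam across two mirrored pairs of raked legs — a sawhorse. The beam's underside is at z = 768 (matching the legs' vertical rise in atan2(224, 768)) and the beam is 62 mm tall, so its top is at 768 + 62 = 830 mm. The raked legs top out at the beam's underside, so that is the highest point.


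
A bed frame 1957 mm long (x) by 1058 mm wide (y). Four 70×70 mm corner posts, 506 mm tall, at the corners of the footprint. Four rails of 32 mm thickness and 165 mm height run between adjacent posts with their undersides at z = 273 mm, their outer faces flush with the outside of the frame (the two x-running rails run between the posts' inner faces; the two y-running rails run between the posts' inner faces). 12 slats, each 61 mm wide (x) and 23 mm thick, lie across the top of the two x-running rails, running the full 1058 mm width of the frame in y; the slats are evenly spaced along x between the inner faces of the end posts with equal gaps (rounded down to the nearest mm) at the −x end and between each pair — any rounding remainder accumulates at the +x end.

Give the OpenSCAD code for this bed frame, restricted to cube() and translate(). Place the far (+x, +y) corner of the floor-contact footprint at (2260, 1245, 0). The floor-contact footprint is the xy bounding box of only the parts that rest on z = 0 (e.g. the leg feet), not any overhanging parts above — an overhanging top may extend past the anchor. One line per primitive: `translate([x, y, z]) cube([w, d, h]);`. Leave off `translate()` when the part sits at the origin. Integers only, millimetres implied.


translate([303, 187, 0]) cube([70, 70, 506]);
translate([303, 1175, 0]) cube([70, 70, 506]);
translate([2190, 187, 0]) cube([70, 70, 506]);
translate([2190, 1175, 0]) cube([70, 70, 506]);
translate([373, 187, 273]) cube([1817, 32, 165]);
translate([373, 1213, 273]) cube([1817, 32, 165]);
translate([303, 257, 273]) cube([32, 918, 165]);
translate([2228, 257, 273]) cube([32, 918, 165]);
translate([456, 187, 438]) cube([61, 1058, 23]);
translate([600, 187, 438]) cube([61, 1058, 23]);
translate([744, 187, 438]) cube([61, 1058, 23]);
translate([888, 187, 438]) cube([61, 1058, 23]);
translate([1032, 187, 438]) cube([61, 1058, 23]);
translate([1176, 187, 438]) cube([61, 1058, 23]);
translate([1320, 187, 438]) cube([61, 1058, 23]);
translate([1464, 187, 438]) cube([61, 1058, 23]);
translate([1608, 187, 438]) cube([61, 1058, 23]);
translate([1752, 187, 438]) cube([61, 1058, 23]);
translate([1896, 187, 438]) cube([61, 1058, 23]);
translate([2040, 187, 438]) cube([61, 1058, 23]);


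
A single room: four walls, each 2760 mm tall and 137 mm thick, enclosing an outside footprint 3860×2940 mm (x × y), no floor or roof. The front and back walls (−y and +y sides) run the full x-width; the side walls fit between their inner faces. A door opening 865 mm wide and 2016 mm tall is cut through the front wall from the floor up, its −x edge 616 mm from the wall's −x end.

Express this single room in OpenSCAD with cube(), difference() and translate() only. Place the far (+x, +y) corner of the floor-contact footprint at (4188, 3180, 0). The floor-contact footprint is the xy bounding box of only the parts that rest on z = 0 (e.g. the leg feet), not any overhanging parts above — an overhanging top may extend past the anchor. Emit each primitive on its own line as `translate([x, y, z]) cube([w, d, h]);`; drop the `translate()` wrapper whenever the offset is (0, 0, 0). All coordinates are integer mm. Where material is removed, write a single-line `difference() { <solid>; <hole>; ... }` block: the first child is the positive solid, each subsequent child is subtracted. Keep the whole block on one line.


difference() { translate([328, 240, 0]) cube([3860, 137, 2760]); translate([944, 240, 0]) cube([865, 137, 2016]); }
translate([328, 3043, 0]) cube([3860, 137, 2760]);
translate([328, 377, 0]) cube([137, 2666, 2760]);
translate([4051, 377, 0]) cube([137, 2666, 2760]);


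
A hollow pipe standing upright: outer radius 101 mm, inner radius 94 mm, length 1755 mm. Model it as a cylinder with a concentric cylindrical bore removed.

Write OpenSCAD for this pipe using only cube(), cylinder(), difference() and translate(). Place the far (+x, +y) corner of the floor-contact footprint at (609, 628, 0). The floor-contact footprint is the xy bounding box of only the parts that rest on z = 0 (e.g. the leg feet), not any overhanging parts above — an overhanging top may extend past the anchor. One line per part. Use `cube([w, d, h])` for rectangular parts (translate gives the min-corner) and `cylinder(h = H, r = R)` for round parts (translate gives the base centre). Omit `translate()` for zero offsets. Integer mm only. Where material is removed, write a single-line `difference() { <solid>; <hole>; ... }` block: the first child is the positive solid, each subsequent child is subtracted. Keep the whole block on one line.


difference() { translate([508, 527, 0]) cylinder(h = 1755, r = 101); translate([508, 527, 0]) cylinder(h = 1755, r = 94); }


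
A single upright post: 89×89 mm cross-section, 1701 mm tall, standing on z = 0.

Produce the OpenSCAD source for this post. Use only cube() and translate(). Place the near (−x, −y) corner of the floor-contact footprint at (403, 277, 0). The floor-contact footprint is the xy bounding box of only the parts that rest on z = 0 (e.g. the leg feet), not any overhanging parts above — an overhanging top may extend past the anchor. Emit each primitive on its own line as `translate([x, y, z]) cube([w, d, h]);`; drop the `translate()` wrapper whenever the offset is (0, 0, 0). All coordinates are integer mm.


translate([403, 277, 0]) cube([89, 89, 1701]);


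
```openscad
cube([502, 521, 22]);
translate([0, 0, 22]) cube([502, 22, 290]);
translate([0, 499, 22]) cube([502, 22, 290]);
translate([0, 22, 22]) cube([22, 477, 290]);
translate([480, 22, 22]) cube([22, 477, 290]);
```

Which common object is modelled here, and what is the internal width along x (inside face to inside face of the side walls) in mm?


An open box. The internal width is 458 mm.

A 502×521 base slab with four walls standing on it — an open box. The base is 502 mm wide and the walls are 22 mm thick, so the internal width is 502 − 2 × 22 = 458 mm.


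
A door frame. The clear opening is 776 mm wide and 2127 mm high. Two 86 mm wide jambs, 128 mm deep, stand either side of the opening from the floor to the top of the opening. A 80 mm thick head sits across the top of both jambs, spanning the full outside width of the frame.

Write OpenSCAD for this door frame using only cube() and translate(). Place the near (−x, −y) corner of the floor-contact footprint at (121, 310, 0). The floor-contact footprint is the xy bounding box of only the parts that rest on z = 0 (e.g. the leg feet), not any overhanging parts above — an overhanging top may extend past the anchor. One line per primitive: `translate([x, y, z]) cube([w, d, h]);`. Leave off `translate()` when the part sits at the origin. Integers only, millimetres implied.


translate([121, 310, 0]) cube([86, 128, 2127]);
translate([983, 310, 0]) cube([86, 128, 2127]);
translate([121, 310, 2127]) cube([948, 128, 80]);


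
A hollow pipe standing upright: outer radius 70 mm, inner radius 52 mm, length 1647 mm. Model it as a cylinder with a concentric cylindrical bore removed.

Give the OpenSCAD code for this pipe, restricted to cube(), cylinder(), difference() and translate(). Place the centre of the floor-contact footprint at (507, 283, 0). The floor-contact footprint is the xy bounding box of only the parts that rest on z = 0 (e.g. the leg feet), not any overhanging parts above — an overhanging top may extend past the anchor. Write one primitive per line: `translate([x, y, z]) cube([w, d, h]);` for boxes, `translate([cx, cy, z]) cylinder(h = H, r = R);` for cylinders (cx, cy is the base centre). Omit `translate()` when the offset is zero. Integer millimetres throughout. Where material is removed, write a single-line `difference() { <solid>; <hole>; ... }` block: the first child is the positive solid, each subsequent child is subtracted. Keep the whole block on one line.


difference() { translate([507, 283, 0]) cylinder(h = 1647, r = 70); translate([507, 283, 0]) cylinder(h = 1647, r = 52); }


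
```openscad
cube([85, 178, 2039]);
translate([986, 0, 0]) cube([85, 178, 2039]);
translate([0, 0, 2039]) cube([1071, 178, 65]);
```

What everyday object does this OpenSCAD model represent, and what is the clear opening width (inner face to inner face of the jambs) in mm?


A door frame. The clear opening width is 901 mm.

Two 2039 mm tall posts with a header on top — a door frame. The left jamb is 85 mm wide at x = 0; the right jamb starts at x = 986. The clear opening is 986 − 85 = 901 mm.


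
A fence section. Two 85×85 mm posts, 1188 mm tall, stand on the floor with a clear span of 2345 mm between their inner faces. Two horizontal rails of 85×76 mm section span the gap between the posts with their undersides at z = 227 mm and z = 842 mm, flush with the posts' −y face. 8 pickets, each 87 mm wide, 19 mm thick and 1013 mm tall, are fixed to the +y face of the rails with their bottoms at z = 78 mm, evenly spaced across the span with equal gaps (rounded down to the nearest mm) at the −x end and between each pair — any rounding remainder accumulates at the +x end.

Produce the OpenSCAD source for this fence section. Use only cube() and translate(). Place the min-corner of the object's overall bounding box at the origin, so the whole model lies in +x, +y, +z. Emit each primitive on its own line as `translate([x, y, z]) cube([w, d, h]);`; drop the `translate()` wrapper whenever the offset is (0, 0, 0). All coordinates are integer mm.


cube([85, 85, 1188]);
translate([2430, 0, 0]) cube([85, 85, 1188]);
translate([85, 0, 227]) cube([2345, 85, 76]);
translate([85, 0, 842]) cube([2345, 85, 76]);
translate([268, 85, 78]) cube([87, 19, 1013]);
translate([538, 85, 78]) cube([87, 19, 1013]);
translate([808, 85, 78]) cube([87, 19, 1013]);
translate([1078, 85, 78]) cube([87, 19, 1013]);
translate([1348, 85, 78]) cube([87, 19, 1013]);
translate([1618, 85, 78]) cube([87, 19, 1013]);
translate([1888, 85, 78]) cube([87, 19, 1013]);
translate([2158, 85, 78]) cube([87, 19, 1013]);


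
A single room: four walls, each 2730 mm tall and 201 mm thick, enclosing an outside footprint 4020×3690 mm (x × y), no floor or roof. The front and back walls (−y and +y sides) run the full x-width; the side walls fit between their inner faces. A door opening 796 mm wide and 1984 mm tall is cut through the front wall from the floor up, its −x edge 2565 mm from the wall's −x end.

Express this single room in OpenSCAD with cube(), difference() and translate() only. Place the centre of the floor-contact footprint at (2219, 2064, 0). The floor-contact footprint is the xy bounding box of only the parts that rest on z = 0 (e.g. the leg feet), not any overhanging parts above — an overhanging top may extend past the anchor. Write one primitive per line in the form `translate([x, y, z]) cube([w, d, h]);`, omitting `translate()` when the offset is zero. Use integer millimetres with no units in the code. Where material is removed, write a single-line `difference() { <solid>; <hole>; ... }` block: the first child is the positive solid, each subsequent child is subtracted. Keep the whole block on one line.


difference() { translate([209, 219, 0]) cube([4020, 201, 2730]); translate([2774, 219, 0]) cube([796, 201, 1984]); }
translate([209, 3708, 0]) cube([4020, 201, 2730]);
translate([209, 420, 0]) cube([201, 3288, 2730]);
translate([4028, 420, 0]) cube([201, 3288, 2730]);


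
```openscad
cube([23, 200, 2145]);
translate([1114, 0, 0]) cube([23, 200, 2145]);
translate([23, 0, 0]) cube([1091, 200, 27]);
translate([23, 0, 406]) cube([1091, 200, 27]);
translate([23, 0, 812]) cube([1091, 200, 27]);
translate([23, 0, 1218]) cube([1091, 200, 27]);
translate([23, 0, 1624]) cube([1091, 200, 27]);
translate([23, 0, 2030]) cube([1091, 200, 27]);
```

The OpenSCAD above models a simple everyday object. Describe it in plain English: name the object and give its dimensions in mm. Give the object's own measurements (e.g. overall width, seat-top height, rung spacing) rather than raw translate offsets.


An open bookshelf. Two side panels, each 23 mm thick, 200 mm deep and 2145 mm tall, stand 1137 mm apart (outside-to-outside). Between them sit 6 shelves, each 27 mm thick and 200 mm deep, spanning the full gap between the sides. The bottom shelf rests on the floor (its underside at z = 0) and the clear gap between one shelf's top and the next shelf's underside is 379 mm.


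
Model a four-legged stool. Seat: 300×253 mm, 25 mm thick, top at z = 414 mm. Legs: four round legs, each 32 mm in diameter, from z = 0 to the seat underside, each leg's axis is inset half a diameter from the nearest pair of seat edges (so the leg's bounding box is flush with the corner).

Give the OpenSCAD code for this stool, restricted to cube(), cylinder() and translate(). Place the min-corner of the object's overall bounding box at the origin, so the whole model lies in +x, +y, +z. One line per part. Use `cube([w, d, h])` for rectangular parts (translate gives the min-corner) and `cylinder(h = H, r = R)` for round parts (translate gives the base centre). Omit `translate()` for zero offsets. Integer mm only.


translate([0, 0, 389]) cube([300, 253, 25]);
translate([16, 16, 0]) cylinder(h = 389, r = 16);
translate([284, 16, 0]) cylinder(h = 389, r = 16);
translate([16, 237, 0]) cylinder(h = 389, r = 16);
translate([284, 237, 0]) cylinder(h = 389, r = 16);


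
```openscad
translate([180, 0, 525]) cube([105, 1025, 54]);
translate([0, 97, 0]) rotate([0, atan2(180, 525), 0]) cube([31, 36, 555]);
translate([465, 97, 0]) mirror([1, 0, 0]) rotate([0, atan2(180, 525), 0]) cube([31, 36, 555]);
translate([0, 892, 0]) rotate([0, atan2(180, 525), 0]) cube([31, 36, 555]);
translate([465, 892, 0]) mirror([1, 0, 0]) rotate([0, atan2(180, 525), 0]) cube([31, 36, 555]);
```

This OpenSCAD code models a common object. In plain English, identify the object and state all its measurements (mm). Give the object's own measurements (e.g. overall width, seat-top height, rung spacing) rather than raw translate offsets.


A sawhorse. A 105×1025×54 mm beam (x, y, z) sits on two A-frame leg pairs. Each pair is two raked legs of 31×36 mm section (36 mm along y) splaying symmetrically in x. Each leg rises 525 mm vertically over 180 mm of horizontal reach and is 555 mm long along its own axis. Every leg's outer bottom edge rests on the floor and its outer top edge meets a bottom edge of the beam — the left legs (tilting toward +x) meet the beam's −x bottom edge, the right legs (their mirror images, tilting toward −x) meet its +x bottom edge — so the leg tops tuck under the beam, the beam's underside is 525 mm above the floor, and the feet are 465 mm apart outside-to-outside with the beam centred between them. The two leg pairs are set in 97 mm from either end of the beam.


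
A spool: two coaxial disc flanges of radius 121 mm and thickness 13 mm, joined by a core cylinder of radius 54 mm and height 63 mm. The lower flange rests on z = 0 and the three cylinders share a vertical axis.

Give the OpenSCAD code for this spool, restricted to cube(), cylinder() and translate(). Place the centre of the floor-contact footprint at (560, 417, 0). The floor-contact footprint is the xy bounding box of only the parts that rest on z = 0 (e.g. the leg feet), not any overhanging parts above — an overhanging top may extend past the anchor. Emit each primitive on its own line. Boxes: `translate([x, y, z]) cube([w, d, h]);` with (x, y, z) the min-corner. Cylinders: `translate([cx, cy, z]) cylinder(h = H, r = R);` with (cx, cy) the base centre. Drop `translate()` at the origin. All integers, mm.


translate([560, 417, 0]) cylinder(h = 13, r = 121);
translate([560, 417, 13]) cylinder(h = 63, r = 54);
translate([560, 417, 76]) cylinder(h = 13, r = 121);


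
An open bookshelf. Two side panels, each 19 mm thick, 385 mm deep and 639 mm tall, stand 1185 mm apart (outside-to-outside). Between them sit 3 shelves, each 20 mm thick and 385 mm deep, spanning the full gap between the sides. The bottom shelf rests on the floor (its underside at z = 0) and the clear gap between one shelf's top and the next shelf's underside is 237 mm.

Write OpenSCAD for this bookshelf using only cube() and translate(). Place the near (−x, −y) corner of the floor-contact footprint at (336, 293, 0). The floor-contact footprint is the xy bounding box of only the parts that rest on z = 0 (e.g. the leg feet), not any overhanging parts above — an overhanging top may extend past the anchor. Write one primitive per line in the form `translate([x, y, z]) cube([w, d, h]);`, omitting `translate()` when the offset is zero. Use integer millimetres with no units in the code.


translate([336, 293, 0]) cube([19, 385, 639]);
translate([1502, 293, 0]) cube([19, 385, 639]);
translate([355, 293, 0]) cube([1147, 385, 20]);
translate([355, 293, 257]) cube([1147, 385, 20]);
translate([355, 293, 514]) cube([1147, 385, 20]);


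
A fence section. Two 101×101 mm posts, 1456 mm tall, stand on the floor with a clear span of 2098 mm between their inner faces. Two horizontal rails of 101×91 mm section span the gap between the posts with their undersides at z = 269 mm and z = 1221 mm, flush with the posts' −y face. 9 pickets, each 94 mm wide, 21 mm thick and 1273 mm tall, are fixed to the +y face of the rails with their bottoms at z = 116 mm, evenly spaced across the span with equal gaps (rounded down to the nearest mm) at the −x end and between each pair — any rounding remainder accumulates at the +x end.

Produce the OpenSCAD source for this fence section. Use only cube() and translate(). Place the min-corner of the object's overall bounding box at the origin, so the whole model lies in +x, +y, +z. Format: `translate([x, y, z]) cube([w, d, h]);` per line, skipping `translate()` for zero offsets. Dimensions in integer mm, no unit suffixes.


cube([101, 101, 1456]);
translate([2199, 0, 0]) cube([101, 101, 1456]);
translate([101, 0, 269]) cube([2098, 101, 91]);
translate([101, 0, 1221]) cube([2098, 101, 91]);
translate([226, 101, 116]) cube([94, 21, 1273]);
translate([445, 101, 116]) cube([94, 21, 1273]);
translate([664, 101, 116]) cube([94, 21, 1273]);
translate([883, 101, 116]) cube([94, 21, 1273]);
translate([1102, 101, 116]) cube([94, 21, 1273]);
translate([1321, 101, 116]) cube([94, 21, 1273]);
translate([1540, 101, 116]) cube([94, 21, 1273]);
translate([1759, 101, 116]) cube([94, 21, 1273]);
translate([1978, 101, 116]) cube([94, 21, 1273]);


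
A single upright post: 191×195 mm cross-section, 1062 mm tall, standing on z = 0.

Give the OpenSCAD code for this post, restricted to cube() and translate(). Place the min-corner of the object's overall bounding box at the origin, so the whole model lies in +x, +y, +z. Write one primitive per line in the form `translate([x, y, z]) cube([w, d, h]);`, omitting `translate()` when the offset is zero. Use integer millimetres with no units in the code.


cube([191, 195, 1062]);


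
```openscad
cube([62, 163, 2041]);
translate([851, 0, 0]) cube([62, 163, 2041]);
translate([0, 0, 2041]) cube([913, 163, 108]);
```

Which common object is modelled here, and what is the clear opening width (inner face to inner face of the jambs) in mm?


A door frame. The clear opening width is 789 mm.

Two 2041 mm tall posts with a header on top — a door frame. The left jamb is 62 mm wide at x = 0; the right jamb starts at x = 851. The clear opening is 851 − 62 = 789 mm.


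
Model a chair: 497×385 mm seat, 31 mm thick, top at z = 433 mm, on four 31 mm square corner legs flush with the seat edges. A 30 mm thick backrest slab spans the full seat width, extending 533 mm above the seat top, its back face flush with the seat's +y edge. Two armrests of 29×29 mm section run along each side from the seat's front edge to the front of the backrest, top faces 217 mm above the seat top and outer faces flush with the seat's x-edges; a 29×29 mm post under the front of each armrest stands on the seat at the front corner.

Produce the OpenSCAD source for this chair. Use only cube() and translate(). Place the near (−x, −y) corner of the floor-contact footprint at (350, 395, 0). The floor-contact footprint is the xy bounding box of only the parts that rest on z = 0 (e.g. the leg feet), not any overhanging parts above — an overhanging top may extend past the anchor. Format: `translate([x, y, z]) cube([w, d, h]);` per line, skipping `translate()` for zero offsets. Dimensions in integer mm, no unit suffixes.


// leg_h = 433 - 31 = 402
// arm post h = 217 - 29 = 188
translate([350, 395, 402]) cube([497, 385, 31]);
translate([350, 395, 0]) cube([31, 31, 402]);
translate([816, 395, 0]) cube([31, 31, 402]);
translate([350, 749, 0]) cube([31, 31, 402]);
translate([816, 749, 0]) cube([31, 31, 402]);
translate([350, 750, 433]) cube([497, 30, 533]);
translate([350, 395, 621]) cube([29, 355, 29]);
translate([818, 395, 621]) cube([29, 355, 29]);
translate([350, 395, 433]) cube([29, 29, 188]);
translate([818, 395, 433]) cube([29, 29, 188]);


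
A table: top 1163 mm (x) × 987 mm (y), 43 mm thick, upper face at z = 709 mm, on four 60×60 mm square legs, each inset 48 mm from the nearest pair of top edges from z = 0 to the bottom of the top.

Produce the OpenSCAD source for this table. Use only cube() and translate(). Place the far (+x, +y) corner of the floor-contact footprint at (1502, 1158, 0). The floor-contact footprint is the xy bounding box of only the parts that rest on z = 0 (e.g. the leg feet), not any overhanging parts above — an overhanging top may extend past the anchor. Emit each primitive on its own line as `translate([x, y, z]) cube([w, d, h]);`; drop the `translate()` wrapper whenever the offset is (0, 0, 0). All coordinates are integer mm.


translate([387, 219, 666]) cube([1163, 987, 43]);
translate([435, 267, 0]) cube([60, 60, 666]);
translate([1442, 267, 0]) cube([60, 60, 666]);
translate([435, 1098, 0]) cube([60, 60, 666]);
translate([1442, 1098, 0]) cube([60, 60, 666]);


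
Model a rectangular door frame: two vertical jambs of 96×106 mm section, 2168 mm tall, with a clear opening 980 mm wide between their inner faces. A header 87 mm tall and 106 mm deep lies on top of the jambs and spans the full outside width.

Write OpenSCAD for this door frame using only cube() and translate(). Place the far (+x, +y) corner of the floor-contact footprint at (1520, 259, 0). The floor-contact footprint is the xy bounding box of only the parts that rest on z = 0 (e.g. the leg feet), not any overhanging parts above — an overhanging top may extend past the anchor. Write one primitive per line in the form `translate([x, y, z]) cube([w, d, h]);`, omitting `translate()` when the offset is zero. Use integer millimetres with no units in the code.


translate([348, 153, 0]) cube([96, 106, 2168]);
translate([1424, 153, 0]) cube([96, 106, 2168]);
translate([348, 153, 2168]) cube([1172, 106, 87]);


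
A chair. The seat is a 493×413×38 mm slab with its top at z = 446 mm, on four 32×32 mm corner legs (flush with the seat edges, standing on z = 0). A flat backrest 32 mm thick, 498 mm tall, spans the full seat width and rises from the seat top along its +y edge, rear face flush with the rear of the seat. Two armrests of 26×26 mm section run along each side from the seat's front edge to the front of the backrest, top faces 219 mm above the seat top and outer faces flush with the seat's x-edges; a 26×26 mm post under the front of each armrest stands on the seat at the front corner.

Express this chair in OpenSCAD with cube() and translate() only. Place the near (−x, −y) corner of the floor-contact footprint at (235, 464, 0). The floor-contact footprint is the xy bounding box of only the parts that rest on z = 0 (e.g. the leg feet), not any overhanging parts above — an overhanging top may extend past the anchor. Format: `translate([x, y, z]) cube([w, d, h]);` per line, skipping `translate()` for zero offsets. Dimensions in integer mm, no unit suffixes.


// leg_h = 446 - 38 = 408
// arm post h = 219 - 26 = 193
translate([235, 464, 408]) cube([493, 413, 38]);
translate([235, 464, 0]) cube([32, 32, 408]);
translate([696, 464, 0]) cube([32, 32, 408]);
translate([235, 845, 0]) cube([32, 32, 408]);
translate([696, 845, 0]) cube([32, 32, 408]);
translate([235, 845, 446]) cube([493, 32, 498]);
translate([235, 464, 639]) cube([26, 381, 26]);
translate([702, 464, 639]) cube([26, 381, 26]);
translate([235, 464, 446]) cube([26, 26, 193]);
translate([702, 464, 446]) cube([26, 26, 193]);


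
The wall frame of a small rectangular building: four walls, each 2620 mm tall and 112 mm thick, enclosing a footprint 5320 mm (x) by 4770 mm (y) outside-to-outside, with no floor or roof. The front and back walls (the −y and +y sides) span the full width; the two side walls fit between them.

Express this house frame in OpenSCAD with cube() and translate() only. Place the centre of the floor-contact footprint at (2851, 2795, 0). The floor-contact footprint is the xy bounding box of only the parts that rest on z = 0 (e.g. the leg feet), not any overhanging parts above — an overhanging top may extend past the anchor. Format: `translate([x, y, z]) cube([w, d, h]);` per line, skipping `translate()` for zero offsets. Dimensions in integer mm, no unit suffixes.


translate([191, 410, 0]) cube([5320, 112, 2620]);
translate([191, 5068, 0]) cube([5320, 112, 2620]);
translate([191, 522, 0]) cube([112, 4546, 2620]);
translate([5399, 522, 0]) cube([112, 4546, 2620]);


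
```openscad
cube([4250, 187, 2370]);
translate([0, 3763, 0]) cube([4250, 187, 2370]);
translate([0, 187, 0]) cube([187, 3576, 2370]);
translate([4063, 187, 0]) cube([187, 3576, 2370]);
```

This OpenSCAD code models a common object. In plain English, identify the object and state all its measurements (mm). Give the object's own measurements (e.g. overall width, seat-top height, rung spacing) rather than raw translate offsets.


The wall frame of a small rectangular building: four walls, each 2370 mm tall and 187 mm thick, enclosing a footprint 4250 mm (x) by 3950 mm (y) outside-to-outside, with no floor or roof. The front and back walls (the −y and +y sides) span the full width; the two side walls fit between them.


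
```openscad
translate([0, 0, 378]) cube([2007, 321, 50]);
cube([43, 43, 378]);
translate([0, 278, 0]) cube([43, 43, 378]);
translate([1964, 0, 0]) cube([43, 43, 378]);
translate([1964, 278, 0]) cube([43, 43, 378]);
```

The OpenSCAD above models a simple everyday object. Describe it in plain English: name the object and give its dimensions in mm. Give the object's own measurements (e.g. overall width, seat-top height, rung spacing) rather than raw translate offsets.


A long wooden bench with a 2007 mm (x) × 321 mm (y) seat, 50 mm thick, its top surface 428 mm above the floor. Four 43 mm square legs at the seat corners, flush with the edges, run from z = 0 to the seat underside.


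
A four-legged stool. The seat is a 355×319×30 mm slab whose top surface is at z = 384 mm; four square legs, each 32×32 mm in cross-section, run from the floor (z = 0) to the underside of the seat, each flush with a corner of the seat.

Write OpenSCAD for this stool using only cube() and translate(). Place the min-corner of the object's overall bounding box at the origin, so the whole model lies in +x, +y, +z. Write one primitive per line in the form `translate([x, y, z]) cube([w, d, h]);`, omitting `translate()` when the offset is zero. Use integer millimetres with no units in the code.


translate([0, 0, 354]) cube([355, 319, 30]);
cube([32, 32, 354]);
translate([323, 0, 0]) cube([32, 32, 354]);
translate([0, 287, 0]) cube([32, 32, 354]);
translate([323, 287, 0]) cube([32, 32, 354]);


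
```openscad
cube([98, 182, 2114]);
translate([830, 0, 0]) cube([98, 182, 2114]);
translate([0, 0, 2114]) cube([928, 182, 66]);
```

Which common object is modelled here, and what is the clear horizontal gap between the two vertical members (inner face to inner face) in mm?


A door frame. The clear opening width is 732 mm.

Two 2114 mm tall posts with a header on top — a door frame. The left jamb is 98 mm wide at x = 0; the right jamb starts at x = 830. The clear opening is 830 − 98 = 732 mm.


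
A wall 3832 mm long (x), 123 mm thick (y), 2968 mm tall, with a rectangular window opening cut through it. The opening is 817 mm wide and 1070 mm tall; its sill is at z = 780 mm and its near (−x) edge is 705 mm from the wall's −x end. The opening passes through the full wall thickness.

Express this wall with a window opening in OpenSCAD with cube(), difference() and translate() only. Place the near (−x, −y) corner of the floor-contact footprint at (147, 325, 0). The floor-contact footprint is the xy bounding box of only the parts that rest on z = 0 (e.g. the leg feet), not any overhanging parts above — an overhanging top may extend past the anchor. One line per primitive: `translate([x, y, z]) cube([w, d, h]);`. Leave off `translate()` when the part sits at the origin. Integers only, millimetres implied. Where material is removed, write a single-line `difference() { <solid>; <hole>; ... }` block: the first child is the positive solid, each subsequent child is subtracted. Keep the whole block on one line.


difference() { translate([147, 325, 0]) cube([3832, 123, 2968]); translate([852, 325, 780]) cube([817, 123, 1070]); }


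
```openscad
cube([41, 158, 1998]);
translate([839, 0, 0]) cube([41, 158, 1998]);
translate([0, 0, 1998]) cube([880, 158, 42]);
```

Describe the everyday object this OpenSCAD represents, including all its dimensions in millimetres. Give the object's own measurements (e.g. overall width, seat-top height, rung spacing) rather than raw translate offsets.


A door frame. The clear opening is 798 mm wide and 1998 mm high. Two 41 mm wide jambs, 158 mm deep, stand either side of the opening from the floor to the top of the opening. A 42 mm thick head sits across the top of both jambs, spanning the full outside width of the frame.


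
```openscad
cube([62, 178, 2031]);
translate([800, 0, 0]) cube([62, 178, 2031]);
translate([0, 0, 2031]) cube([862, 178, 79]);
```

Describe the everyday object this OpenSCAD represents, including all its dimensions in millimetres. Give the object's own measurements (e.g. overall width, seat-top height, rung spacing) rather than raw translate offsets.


A door frame. The clear opening is 738 mm wide and 2031 mm high. Two 62 mm wide jambs, 178 mm deep, stand either side of the opening from the floor to the top of the opening. A 79 mm thick head sits across the top of both jambs, spanning the full outside width of the frame.


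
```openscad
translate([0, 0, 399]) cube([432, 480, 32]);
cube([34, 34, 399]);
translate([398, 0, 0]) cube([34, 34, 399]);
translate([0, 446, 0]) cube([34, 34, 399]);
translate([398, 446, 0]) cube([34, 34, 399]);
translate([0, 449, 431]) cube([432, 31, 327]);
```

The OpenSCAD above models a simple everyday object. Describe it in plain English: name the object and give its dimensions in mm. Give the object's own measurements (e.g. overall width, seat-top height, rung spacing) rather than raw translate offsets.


A chair. The seat is a 432×480×32 mm slab with its top at z = 431 mm, on four 34×34 mm corner legs (flush with the seat edges, standing on z = 0). A flat backrest 31 mm thick, 327 mm tall, spans the full seat width and rises from the seat top along its +y edge, rear face flush with the rear of the seat.


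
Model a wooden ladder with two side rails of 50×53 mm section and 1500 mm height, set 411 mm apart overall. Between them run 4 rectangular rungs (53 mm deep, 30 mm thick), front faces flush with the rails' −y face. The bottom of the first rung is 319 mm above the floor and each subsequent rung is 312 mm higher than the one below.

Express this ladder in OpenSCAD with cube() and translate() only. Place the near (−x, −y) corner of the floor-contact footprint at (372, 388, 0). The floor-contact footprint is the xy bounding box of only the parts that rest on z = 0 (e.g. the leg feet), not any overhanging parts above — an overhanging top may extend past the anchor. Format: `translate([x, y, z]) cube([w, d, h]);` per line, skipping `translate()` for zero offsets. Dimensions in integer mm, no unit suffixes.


translate([372, 388, 0]) cube([50, 53, 1500]);
translate([733, 388, 0]) cube([50, 53, 1500]);
translate([422, 388, 319]) cube([311, 53, 30]);
translate([422, 388, 631]) cube([311, 53, 30]);
translate([422, 388, 943]) cube([311, 53, 30]);
translate([422, 388, 1255]) cube([311, 53, 30]);


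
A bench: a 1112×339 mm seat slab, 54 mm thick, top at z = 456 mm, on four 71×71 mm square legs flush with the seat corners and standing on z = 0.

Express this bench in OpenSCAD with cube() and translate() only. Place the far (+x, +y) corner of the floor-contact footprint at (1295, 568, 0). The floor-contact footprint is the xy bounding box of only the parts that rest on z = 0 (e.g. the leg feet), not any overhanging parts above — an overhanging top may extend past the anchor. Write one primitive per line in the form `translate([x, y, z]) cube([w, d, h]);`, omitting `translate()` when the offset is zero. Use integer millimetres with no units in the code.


translate([183, 229, 402]) cube([1112, 339, 54]);
translate([183, 229, 0]) cube([71, 71, 402]);
translate([183, 497, 0]) cube([71, 71, 402]);
translate([1224, 229, 0]) cube([71, 71, 402]);
translate([1224, 497, 0]) cube([71, 71, 402]);


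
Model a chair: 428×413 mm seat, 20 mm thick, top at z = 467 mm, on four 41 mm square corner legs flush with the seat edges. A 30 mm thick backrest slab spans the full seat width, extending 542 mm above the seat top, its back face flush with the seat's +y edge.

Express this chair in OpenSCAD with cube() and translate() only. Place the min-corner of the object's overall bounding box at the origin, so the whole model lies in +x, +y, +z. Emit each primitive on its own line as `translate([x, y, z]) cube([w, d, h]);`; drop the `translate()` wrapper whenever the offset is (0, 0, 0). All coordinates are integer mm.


translate([0, 0, 447]) cube([428, 413, 20]);
cube([41, 41, 447]);
translate([387, 0, 0]) cube([41, 41, 447]);
translate([0, 372, 0]) cube([41, 41, 447]);
translate([387, 372, 0]) cube([41, 41, 447]);
translate([0, 383, 467]) cube([428, 30, 542]);
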